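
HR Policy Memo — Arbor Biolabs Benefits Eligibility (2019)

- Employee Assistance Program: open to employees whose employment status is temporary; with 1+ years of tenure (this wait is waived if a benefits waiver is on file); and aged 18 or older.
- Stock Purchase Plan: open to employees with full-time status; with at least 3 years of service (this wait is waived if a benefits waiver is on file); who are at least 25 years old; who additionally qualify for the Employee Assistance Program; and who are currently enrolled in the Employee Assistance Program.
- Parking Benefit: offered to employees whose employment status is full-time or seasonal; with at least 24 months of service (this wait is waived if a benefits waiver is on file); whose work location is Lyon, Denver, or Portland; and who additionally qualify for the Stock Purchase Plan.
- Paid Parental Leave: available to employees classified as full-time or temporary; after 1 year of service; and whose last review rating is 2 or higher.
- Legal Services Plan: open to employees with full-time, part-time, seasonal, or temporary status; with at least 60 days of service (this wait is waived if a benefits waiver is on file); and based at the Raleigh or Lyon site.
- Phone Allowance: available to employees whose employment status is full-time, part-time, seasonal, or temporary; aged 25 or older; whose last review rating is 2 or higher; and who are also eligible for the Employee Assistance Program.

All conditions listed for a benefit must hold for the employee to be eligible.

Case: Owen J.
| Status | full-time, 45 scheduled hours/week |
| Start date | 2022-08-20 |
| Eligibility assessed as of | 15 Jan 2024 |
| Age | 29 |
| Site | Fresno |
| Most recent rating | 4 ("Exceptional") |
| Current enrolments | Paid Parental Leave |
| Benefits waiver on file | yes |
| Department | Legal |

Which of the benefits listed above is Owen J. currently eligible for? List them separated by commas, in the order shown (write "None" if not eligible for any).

Service from 2022-08-20 to 15 Jan 2024: 513 days.
Employee Assistance Program — status full-time ✗ (requires temporary) → not eligible.
Stock Purchase Plan — status full-time ✓; benefits waiver on file ✓; age 29 ≥ 25 ✓; not eligible for Employee Assistance Program ✗ → not eligible.
Parking Benefit — status full-time ✓; benefits waiver on file ✓; site Fresno ✗ (not Lyon, Denver, or Portland) → not eligible.
Paid Parental Leave — status full-time ✓; service 513 days ≥ 1 year (≈365 days) ✓; rating 4 ≥ 2 ✓ → eligible.
Legal Services Plan — status full-time ✓; benefits waiver on file ✓; site Fresno ✗ (not Raleigh or Lyon) → not eligible.
Phone Allowance — status full-time ✓; age 29 ≥ 25 ✓; rating 4 ≥ 2 ✓; not eligible for Employee Assistance Program ✗ → not eligible.

Paid Parental Leave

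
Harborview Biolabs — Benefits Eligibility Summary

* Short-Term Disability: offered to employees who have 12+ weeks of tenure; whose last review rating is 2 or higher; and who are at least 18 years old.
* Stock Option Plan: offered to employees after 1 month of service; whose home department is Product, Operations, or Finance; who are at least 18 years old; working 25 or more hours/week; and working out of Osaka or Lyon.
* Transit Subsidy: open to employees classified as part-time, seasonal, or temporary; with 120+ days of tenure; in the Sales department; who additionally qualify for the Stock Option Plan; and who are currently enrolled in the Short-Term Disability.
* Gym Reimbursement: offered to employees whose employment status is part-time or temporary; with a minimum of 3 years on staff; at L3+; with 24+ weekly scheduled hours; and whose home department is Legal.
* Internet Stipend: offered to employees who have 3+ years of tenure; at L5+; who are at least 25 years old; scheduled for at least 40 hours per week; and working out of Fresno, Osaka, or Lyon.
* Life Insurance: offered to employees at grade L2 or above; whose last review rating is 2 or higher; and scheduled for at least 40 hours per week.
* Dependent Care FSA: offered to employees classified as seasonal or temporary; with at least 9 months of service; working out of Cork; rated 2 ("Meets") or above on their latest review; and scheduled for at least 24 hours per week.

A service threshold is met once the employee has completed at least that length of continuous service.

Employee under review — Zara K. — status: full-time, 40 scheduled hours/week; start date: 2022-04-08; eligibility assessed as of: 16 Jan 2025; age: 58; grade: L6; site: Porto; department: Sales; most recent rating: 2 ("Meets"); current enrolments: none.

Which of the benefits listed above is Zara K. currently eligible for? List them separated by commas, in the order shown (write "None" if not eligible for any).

Service from 2022-04-08 to 16 Jan 2025: 1014 days.
Short-Term Disability — service 1014 days ≥ 12 weeks (≈84 days) ✓; rating 2 ≥ 2 ✓; age 58 ≥ 18 ✓ → eligible.
Stock Option Plan — service 1014 days ≥ 1 month (≈30 days) ✓; dept Sales ✗ → not eligible.
Transit Subsidy — status full-time ✗ (requires part-time, seasonal, or temporary) → not eligible.
Gym Reimbursement — status full-time ✗ (requires part-time or temporary) → not eligible.
Internet Stipend — service 1014 days < 3 years (≈1095 days) ✗ → not eligible.
Life Insurance — grade L6 ≥ L2 ✓; rating 2 ≥ 2 ✓; 40 hrs/wk ≥ 40 ✓ → eligible.
Dependent Care FSA — status full-time ✗ (requires seasonal or temporary) → not eligible.

Short-Term Disability, Life Insurance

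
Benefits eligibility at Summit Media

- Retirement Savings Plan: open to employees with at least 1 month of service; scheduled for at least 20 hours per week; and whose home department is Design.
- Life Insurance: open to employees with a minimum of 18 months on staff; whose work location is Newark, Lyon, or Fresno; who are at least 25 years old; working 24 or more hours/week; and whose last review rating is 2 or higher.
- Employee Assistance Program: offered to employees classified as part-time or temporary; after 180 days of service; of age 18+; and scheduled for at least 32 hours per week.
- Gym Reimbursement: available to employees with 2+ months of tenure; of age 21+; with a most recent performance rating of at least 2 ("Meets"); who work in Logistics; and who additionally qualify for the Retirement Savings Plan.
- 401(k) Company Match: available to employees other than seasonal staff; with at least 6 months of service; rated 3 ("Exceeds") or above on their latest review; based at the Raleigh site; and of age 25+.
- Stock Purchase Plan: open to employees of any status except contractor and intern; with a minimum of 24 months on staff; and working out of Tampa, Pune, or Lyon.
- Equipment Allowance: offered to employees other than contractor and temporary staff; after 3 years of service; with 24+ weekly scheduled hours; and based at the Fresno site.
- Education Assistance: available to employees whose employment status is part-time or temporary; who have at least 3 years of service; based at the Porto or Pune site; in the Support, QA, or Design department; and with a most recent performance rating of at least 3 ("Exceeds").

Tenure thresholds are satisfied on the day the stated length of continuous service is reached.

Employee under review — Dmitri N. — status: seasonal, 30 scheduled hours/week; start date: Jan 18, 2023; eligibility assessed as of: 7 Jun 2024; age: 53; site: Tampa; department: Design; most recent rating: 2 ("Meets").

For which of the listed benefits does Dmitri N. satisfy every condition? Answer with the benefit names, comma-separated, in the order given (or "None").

Service from Jan 18, 2023 to 7 Jun 2024: 506 days.
Retirement Savings Plan — service 506 days ≥ 1 month (≈30 days) ✓; 30 hrs/wk ≥ 20 ✓; dept Design ✓ → eligible.
Life Insurance — service 506 days < 18 months (≈540 days) ✗ → not eligible.
Employee Assistance Program — status seasonal ✗ (requires part-time or temporary) → not eligible.
Gym Reimbursement — service 506 days ≥ 2 months (≈60 days) ✓; age 53 ≥ 21 ✓; rating 2 ≥ 2 ✓; dept Design ✗ → not eligible.
401(k) Company Match — status seasonal ✗ (excluded) → not eligible.
Stock Purchase Plan — status seasonal ✓ (not excluded); service 506 days < 24 months (≈720 days) ✗ → not eligible.
Equipment Allowance — status seasonal ✓ (not excluded); service 506 days < 3 years (≈1095 days) ✗ → not eligible.
Education Assistance — status seasonal ✗ (requires part-time or temporary) → not eligible.

Retirement Savings Plan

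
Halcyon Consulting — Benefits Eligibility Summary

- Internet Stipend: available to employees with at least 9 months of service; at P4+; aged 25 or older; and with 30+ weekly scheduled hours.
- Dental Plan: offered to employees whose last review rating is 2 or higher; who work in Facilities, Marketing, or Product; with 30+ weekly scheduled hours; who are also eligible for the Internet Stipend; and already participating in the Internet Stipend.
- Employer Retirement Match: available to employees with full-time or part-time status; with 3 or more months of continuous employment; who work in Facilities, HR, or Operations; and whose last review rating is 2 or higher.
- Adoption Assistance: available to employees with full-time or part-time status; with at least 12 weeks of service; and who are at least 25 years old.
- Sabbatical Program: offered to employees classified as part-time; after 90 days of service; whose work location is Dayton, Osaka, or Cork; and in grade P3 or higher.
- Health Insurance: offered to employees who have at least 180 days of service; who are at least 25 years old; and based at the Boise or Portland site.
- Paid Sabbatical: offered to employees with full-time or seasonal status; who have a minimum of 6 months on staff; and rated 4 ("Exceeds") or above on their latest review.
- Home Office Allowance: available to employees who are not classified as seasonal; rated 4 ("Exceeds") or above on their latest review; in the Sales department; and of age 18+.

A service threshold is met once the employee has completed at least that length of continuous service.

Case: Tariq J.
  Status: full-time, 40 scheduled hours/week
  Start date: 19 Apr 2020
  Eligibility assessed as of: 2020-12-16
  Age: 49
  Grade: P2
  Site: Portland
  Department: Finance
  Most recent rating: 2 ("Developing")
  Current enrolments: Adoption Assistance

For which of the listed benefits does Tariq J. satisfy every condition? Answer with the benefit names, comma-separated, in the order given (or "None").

Service from 19 Apr 2020 to 2020-12-16: 241 days.
Internet Stipend — service 241 days < 9 months (≈270 days) ✗ → not eligible.
Dental Plan — rating 2 ≥ 2 ✓; dept Finance ✗ → not eligible.
Employer Retirement Match — status full-time ✓; service 241 days ≥ 3 months (≈90 days) ✓; dept Finance ✗ → not eligible.
Adoption Assistance — status full-time ✓; service 241 days ≥ 12 weeks (≈84 days) ✓; age 49 ≥ 25 ✓ → eligible.
Sabbatical Program — status full-time ✗ (requires part-time) → not eligible.
Health Insurance — service 241 days ≥ 180 days ✓; age 49 ≥ 25 ✓; site Portland ✓ → eligible.
Paid Sabbatical — status full-time ✓; service 241 days ≥ 6 months (≈180 days) ✓; rating 2 < 4 ✗ → not eligible.
Home Office Allowance — status full-time ✓ (not excluded); rating 2 < 4 ✗ → not eligible.

Adoption Assistance, Health Insurance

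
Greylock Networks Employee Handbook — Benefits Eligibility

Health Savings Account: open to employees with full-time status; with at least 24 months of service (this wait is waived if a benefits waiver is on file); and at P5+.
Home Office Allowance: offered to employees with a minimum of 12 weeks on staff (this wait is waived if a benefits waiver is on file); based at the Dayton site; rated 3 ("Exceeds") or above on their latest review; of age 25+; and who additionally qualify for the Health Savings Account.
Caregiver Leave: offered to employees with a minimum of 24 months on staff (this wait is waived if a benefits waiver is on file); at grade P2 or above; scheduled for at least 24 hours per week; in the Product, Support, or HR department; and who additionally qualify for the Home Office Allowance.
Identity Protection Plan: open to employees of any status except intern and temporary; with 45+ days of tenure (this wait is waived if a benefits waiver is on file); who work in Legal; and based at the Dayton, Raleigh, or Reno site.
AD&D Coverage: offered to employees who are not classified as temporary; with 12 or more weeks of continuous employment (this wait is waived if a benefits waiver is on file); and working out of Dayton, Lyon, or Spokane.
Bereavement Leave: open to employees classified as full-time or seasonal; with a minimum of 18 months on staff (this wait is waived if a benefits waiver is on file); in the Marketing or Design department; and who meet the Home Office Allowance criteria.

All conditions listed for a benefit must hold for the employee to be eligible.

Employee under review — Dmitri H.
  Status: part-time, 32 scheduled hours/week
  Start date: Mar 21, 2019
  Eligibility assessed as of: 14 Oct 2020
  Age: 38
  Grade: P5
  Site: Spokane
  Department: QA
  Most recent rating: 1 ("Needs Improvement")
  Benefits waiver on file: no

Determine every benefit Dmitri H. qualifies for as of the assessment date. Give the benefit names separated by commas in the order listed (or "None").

AD&D Coverage

Service from Mar 21, 2019 to 14 Oct 2020: 573 days.
Health Savings Account — status part-time ✗ (requires full-time) → not eligible.
Home Office Allowance — no waiver, service 573 days ≥ 12 weeks (≈84 days) ✓; site Spokane ✗ (not Dayton) → not eligible.
Caregiver Leave — no waiver, service 573 days < 24 months (≈720 days) ✗ → not eligible.
Identity Protection Plan — status part-time ✓ (not excluded); no waiver, service 573 days ≥ 45 days ✓; dept QA ✗ → not eligible.
AD&D Coverage — status part-time ✓ (not excluded); no waiver, service 573 days ≥ 12 weeks (≈84 days) ✓; site Spokane ✓ → eligible.
Bereavement Leave — status part-time ✗ (requires full-time or seasonal) → not eligible.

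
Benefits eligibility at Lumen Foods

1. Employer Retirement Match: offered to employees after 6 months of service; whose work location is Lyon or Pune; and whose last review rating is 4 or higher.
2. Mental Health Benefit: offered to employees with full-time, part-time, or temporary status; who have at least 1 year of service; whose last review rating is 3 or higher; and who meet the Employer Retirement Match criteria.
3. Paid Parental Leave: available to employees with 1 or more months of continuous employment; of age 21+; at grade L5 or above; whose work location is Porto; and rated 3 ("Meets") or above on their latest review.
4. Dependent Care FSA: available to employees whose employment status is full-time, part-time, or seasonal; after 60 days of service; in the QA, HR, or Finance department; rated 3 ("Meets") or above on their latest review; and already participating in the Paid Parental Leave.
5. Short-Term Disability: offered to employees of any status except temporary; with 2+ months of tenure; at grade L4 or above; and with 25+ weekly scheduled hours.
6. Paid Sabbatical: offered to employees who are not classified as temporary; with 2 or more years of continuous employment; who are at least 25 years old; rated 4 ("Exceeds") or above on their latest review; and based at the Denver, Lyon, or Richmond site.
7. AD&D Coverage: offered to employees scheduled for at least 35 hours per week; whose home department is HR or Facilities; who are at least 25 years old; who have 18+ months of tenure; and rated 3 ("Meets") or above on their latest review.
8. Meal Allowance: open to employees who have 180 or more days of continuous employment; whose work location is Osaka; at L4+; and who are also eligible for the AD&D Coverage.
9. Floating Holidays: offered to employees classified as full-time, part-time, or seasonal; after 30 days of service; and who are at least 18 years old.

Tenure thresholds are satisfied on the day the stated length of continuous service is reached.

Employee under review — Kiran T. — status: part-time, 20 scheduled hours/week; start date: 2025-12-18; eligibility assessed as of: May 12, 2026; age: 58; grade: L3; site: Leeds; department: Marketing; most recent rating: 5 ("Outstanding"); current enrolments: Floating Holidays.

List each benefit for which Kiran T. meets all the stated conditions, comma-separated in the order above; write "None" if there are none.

Service from 2025-12-18 to May 12, 2026: 145 days.
Employer Retirement Match — service 145 days < 6 months (≈180 days) ✗ → not eligible.
Mental Health Benefit — status part-time ✓; service 145 days < 1 year (≈365 days) ✗ → not eligible.
Paid Parental Leave — service 145 days ≥ 1 month (≈30 days) ✓; age 58 ≥ 21 ✓; grade L3 < L5 ✗ → not eligible.
Dependent Care FSA — status part-time ✓; service 145 days ≥ 60 days ✓; dept Marketing ✗ → not eligible.
Short-Term Disability — status part-time ✓ (not excluded); service 145 days ≥ 2 months (≈60 days) ✓; grade L3 < L4 ✗ → not eligible.
Paid Sabbatical — status part-time ✓ (not excluded); service 145 days < 2 years (≈730 days) ✗ → not eligible.
AD&D Coverage — 20 hrs/wk < 35 ✗ → not eligible.
Meal Allowance — service 145 days < 180 days ✗ → not eligible.
Floating Holidays — status part-time ✓; service 145 days ≥ 30 days ✓; age 58 ≥ 18 ✓ → eligible.

Floating Holidays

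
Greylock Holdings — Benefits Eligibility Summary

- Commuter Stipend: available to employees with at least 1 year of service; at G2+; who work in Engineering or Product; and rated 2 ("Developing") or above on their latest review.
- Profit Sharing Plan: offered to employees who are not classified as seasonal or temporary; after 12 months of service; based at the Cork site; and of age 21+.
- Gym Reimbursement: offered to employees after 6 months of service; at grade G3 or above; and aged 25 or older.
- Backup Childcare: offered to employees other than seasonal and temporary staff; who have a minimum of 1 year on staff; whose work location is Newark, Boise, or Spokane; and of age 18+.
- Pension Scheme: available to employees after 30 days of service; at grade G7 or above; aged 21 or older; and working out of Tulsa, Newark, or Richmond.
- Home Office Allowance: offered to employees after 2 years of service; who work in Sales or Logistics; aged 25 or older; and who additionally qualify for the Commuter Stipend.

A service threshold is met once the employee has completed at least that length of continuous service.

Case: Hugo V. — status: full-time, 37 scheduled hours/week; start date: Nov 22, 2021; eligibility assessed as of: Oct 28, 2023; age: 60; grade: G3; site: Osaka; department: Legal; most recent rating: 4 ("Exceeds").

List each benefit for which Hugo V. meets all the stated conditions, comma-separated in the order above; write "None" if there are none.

Gym Reimbursement

Service from Nov 22, 2021 to Oct 28, 2023: 705 days.
Commuter Stipend — service 705 days ≥ 1 year (≈365 days) ✓; grade G3 ≥ G2 ✓; dept Legal ✗ → not eligible.
Profit Sharing Plan — status full-time ✓ (not excluded); service 705 days ≥ 12 months (≈360 days) ✓; site Osaka ✗ (not Cork) → not eligible.
Gym Reimbursement — service 705 days ≥ 6 months (≈180 days) ✓; grade G3 ≥ G3 ✓; age 60 ≥ 25 ✓ → eligible.
Backup Childcare — status full-time ✓ (not excluded); service 705 days ≥ 1 year (≈365 days) ✓; site Osaka ✗ (not Newark, Boise, or Spokane) → not eligible.
Pension Scheme — service 705 days ≥ 30 days ✓; grade G3 < G7 ✗ → not eligible.
Home Office Allowance — service 705 days < 2 years (≈730 days) ✗ → not eligible.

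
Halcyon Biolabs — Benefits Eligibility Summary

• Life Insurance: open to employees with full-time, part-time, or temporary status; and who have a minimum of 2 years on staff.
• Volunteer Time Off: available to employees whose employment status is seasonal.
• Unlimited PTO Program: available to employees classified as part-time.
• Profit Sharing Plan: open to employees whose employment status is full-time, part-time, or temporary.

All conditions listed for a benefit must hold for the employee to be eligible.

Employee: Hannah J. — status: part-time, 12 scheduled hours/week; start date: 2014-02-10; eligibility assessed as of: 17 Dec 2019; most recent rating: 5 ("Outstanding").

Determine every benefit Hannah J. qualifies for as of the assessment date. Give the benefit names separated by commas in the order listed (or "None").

Service from 2014-02-10 to 17 Dec 2019: 2136 days.
Life Insurance — status part-time ✓; service 2136 days ≥ 2 years (≈730 days) ✓ → eligible.
Volunteer Time Off — status part-time ✗ (requires seasonal) → not eligible.
Unlimited PTO Program — status part-time ✓ → eligible.
Profit Sharing Plan — status part-time ✓ → eligible.

Life Insurance, Unlimited PTO Program, Profit Sharing Plan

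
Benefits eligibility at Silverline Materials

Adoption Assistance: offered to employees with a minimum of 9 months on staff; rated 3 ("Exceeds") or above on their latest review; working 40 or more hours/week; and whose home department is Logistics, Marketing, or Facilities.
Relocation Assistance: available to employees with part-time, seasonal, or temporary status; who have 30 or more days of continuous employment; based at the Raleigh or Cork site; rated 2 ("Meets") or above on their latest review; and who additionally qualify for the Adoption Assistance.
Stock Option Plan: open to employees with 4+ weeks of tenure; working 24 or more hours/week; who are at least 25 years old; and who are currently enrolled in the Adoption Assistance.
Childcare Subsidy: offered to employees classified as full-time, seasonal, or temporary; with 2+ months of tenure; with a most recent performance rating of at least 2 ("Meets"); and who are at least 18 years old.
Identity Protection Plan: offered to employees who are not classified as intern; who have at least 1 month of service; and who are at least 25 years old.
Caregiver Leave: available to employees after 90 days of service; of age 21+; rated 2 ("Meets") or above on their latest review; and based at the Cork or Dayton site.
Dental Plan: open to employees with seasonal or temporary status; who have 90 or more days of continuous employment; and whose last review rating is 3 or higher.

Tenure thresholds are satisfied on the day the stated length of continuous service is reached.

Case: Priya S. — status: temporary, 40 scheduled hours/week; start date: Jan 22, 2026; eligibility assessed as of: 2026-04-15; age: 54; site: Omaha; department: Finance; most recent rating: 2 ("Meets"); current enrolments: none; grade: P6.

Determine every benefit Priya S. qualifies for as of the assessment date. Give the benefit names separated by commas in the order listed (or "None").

Childcare Subsidy, Identity Protection Plan

Service from Jan 22, 2026 to 2026-04-15: 83 days.
Adoption Assistance — service 83 days < 9 months (≈270 days) ✗ → not eligible.
Relocation Assistance — status temporary ✓; service 83 days ≥ 30 days ✓; site Omaha ✗ (not Raleigh or Cork) → not eligible.
Stock Option Plan — service 83 days ≥ 4 weeks (≈28 days) ✓; 40 hrs/wk ≥ 24 ✓; age 54 ≥ 25 ✓; not enrolled in Adoption Assistance ✗ → not eligible.
Childcare Subsidy — status temporary ✓; service 83 days ≥ 2 months (≈60 days) ✓; rating 2 ≥ 2 ✓; age 54 ≥ 18 ✓ → eligible.
Identity Protection Plan — status temporary ✓ (not excluded); service 83 days ≥ 1 month (≈30 days) ✓; age 54 ≥ 25 ✓ → eligible.
Caregiver Leave — service 83 days < 90 days ✗ → not eligible.
Dental Plan — status temporary ✓; service 83 days < 90 days ✗ → not eligible.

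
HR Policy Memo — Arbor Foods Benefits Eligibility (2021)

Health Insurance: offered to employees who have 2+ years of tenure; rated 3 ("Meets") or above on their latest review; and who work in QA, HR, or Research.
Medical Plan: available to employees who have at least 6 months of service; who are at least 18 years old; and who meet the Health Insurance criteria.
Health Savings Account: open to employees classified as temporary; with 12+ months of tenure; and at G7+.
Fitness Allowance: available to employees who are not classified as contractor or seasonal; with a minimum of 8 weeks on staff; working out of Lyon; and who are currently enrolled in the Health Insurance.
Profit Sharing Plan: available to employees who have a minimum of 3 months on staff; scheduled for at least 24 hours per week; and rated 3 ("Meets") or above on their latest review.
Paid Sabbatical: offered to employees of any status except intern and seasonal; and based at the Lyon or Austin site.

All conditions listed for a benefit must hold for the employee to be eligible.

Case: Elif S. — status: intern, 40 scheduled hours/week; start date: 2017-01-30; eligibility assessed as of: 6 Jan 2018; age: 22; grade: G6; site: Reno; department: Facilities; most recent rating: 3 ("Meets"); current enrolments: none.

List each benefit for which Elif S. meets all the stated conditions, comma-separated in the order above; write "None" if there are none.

Service from 2017-01-30 to 6 Jan 2018: 341 days.
Health Insurance — service 341 days < 2 years (≈730 days) ✗ → not eligible.
Medical Plan — service 341 days ≥ 6 months (≈180 days) ✓; age 22 ≥ 18 ✓; not eligible for Health Insurance ✗ → not eligible.
Health Savings Account — status intern ✗ (requires temporary) → not eligible.
Fitness Allowance — status intern ✓ (not excluded); service 341 days ≥ 8 weeks (≈56 days) ✓; site Reno ✗ (not Lyon) → not eligible.
Profit Sharing Plan — service 341 days ≥ 3 months (≈90 days) ✓; 40 hrs/wk ≥ 24 ✓; rating 3 ≥ 3 ✓ → eligible.
Paid Sabbatical — status intern ✗ (excluded) → not eligible.

Profit Sharing Plan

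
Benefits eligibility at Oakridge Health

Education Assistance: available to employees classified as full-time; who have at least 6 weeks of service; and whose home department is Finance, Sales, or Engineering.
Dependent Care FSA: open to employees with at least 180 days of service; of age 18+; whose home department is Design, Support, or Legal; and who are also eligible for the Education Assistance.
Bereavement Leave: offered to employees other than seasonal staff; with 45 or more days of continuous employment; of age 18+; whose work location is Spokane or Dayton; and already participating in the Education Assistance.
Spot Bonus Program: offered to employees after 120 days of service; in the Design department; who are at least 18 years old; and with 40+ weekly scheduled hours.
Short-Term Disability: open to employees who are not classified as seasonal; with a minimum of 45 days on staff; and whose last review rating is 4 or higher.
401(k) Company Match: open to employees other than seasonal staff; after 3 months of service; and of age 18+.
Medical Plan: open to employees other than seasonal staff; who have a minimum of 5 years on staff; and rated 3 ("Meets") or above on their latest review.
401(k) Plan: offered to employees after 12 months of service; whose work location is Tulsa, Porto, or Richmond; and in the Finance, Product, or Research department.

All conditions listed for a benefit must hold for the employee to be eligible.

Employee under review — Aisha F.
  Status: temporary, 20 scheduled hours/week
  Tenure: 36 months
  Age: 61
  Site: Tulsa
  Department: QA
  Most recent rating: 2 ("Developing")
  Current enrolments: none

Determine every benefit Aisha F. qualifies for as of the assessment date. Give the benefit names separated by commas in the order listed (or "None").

Education Assistance — status temporary ✗ (requires full-time) → not eligible.
Dependent Care FSA — service 36 months ≥ 180 days ✓; age 61 ≥ 18 ✓; dept QA ✗ → not eligible.
Bereavement Leave — status temporary ✓ (not excluded); service 36 months ≥ 45 days ✓; age 61 ≥ 18 ✓; site Tulsa ✗ (not Spokane or Dayton) → not eligible.
Spot Bonus Program — service 36 months ≥ 120 days ✓; dept QA ✗ → not eligible.
Short-Term Disability — status temporary ✓ (not excluded); service 36 months ≥ 45 days ✓; rating 2 < 4 ✗ → not eligible.
401(k) Company Match — status temporary ✓ (not excluded); service 36 months ≥ 3 months ✓; age 61 ≥ 18 ✓ → eligible.
Medical Plan — status temporary ✓ (not excluded); service 36 months < 5 years (≈1825 days) ✗ → not eligible.
401(k) Plan — service 36 months ≥ 12 months ✓; site Tulsa ✓; dept QA ✗ → not eligible.

401(k) Company Match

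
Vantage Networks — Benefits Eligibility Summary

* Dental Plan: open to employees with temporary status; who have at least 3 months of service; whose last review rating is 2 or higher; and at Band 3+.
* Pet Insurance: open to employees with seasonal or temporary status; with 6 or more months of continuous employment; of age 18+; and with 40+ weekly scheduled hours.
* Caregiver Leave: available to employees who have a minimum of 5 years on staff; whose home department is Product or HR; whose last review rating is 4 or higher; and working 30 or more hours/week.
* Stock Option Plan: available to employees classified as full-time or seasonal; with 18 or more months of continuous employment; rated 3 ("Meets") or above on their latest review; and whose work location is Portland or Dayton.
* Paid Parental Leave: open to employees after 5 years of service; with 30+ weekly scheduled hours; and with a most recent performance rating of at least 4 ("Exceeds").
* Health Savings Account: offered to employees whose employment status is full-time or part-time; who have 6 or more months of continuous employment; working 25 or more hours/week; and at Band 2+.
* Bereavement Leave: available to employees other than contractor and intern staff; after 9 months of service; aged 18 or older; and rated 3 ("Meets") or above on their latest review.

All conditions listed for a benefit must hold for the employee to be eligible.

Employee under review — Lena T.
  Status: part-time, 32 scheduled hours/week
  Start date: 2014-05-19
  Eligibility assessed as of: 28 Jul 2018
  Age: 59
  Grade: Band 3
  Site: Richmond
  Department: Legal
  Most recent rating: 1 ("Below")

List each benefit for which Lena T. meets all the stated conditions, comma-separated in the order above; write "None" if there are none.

Service from 2014-05-19 to 28 Jul 2018: 1531 days.
Dental Plan — status part-time ✗ (requires temporary) → not eligible.
Pet Insurance — status part-time ✗ (requires seasonal or temporary) → not eligible.
Caregiver Leave — service 1531 days < 5 years (≈1825 days) ✗ → not eligible.
Stock Option Plan — status part-time ✗ (requires full-time or seasonal) → not eligible.
Paid Parental Leave — service 1531 days < 5 years (≈1825 days) ✗ → not eligible.
Health Savings Account — status part-time ✓; service 1531 days ≥ 6 months (≈180 days) ✓; 32 hrs/wk ≥ 25 ✓; grade Band 3 ≥ Band 2 ✓ → eligible.
Bereavement Leave — status part-time ✓ (not excluded); service 1531 days ≥ 9 months (≈270 days) ✓; age 59 ≥ 18 ✓; rating 1 < 3 ✗ → not eligible.

Health Savings Account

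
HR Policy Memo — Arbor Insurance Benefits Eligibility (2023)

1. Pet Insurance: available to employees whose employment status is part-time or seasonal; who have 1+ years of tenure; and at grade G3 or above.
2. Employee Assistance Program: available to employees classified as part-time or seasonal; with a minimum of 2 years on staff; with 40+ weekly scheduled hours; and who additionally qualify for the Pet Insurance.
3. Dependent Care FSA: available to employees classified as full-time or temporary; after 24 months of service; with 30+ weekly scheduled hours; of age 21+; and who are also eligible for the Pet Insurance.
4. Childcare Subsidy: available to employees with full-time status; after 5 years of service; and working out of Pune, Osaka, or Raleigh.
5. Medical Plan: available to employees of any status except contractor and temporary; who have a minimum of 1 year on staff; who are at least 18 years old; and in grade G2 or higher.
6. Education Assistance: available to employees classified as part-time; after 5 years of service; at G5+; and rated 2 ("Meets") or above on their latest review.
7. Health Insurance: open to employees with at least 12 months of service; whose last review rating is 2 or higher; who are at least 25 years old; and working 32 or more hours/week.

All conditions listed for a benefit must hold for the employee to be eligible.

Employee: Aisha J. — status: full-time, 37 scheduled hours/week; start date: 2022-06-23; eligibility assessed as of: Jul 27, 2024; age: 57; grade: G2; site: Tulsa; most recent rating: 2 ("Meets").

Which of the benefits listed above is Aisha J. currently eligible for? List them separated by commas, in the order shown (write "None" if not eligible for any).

Medical Plan, Health Insurance

Service from 2022-06-23 to Jul 27, 2024: 765 days.
Pet Insurance — status full-time ✗ (requires part-time or seasonal) → not eligible.
Employee Assistance Program — status full-time ✗ (requires part-time or seasonal) → not eligible.
Dependent Care FSA — status full-time ✓; service 765 days ≥ 24 months (≈720 days) ✓; 37 hrs/wk ≥ 30 ✓; age 57 ≥ 21 ✓; not eligible for Pet Insurance ✗ → not eligible.
Childcare Subsidy — status full-time ✓; service 765 days < 5 years (≈1825 days) ✗ → not eligible.
Medical Plan — status full-time ✓ (not excluded); service 765 days ≥ 1 year (≈365 days) ✓; age 57 ≥ 18 ✓; grade G2 ≥ G2 ✓ → eligible.
Education Assistance — status full-time ✗ (requires part-time) → not eligible.
Health Insurance — service 765 days ≥ 12 months (≈360 days) ✓; rating 2 ≥ 2 ✓; age 57 ≥ 25 ✓; 37 hrs/wk ≥ 32 ✓ → eligible.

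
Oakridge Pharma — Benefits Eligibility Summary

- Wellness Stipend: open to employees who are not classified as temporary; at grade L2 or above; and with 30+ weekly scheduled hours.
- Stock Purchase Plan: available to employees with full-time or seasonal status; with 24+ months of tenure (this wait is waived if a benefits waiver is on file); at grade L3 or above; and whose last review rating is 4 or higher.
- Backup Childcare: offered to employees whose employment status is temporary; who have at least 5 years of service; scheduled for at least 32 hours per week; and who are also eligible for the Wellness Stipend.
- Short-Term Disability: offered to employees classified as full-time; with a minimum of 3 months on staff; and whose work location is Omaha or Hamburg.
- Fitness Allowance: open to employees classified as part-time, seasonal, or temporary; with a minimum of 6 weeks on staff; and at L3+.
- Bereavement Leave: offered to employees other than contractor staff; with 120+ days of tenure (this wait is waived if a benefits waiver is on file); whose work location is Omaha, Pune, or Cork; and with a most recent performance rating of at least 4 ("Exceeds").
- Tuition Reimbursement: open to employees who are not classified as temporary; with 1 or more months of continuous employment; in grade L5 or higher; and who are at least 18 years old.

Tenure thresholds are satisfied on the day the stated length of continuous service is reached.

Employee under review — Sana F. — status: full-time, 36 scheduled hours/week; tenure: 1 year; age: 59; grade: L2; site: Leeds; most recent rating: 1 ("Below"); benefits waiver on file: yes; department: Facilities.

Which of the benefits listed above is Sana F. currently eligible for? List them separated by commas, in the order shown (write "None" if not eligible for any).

Wellness Stipend — status full-time ✓ (not excluded); grade L2 ≥ L2 ✓; 36 hrs/wk ≥ 30 ✓ → eligible.
Stock Purchase Plan — status full-time ✓; benefits waiver on file ✓; grade L2 < L3 ✗ → not eligible.
Backup Childcare — status full-time ✗ (requires temporary) → not eligible.
Short-Term Disability — status full-time ✓; service 1 year ≥ 3 months (≈90 days) ✓; site Leeds ✗ (not Omaha or Hamburg) → not eligible.
Fitness Allowance — status full-time ✗ (requires part-time, seasonal, or temporary) → not eligible.
Bereavement Leave — status full-time ✓ (not excluded); benefits waiver on file ✓; site Leeds ✗ (not Omaha, Pune, or Cork) → not eligible.
Tuition Reimbursement — status full-time ✓ (not excluded); service 1 year ≥ 1 month (≈30 days) ✓; grade L2 < L5 ✗ → not eligible.

Wellness Stipend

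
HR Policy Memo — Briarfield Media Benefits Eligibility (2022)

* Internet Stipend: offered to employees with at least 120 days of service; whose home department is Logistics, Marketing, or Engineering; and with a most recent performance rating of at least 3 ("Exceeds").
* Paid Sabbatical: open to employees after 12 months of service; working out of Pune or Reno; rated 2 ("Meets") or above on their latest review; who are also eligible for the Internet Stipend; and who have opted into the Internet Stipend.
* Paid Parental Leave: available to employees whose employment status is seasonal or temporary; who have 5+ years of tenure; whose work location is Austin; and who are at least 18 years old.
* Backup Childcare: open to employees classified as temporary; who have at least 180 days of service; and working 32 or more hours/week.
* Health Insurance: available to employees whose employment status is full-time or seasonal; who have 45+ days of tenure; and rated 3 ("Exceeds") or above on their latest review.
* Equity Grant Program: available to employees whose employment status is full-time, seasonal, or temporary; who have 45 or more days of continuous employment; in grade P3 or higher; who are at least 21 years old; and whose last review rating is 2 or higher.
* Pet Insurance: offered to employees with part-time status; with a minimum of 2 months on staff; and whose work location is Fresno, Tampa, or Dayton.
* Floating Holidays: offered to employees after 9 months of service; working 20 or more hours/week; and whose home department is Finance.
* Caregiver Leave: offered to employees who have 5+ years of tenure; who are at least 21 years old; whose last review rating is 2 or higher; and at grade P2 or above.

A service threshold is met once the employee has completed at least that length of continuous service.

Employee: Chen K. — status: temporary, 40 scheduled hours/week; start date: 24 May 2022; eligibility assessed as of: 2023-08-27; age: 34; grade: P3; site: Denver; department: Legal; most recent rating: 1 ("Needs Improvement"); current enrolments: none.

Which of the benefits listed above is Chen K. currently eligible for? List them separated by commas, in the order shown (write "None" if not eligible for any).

Backup Childcare

Service from 24 May 2022 to 2023-08-27: 460 days.
Internet Stipend — service 460 days ≥ 120 days ✓; dept Legal ✗ → not eligible.
Paid Sabbatical — service 460 days ≥ 12 months (≈360 days) ✓; site Denver ✗ (not Pune or Reno) → not eligible.
Paid Parental Leave — status temporary ✓; service 460 days < 5 years (≈1825 days) ✗ → not eligible.
Backup Childcare — status temporary ✓; service 460 days ≥ 180 days ✓; 40 hrs/wk ≥ 32 ✓ → eligible.
Health Insurance — status temporary ✗ (requires full-time or seasonal) → not eligible.
Equity Grant Program — status temporary ✓; service 460 days ≥ 45 days ✓; grade P3 ≥ P3 ✓; age 34 ≥ 21 ✓; rating 1 < 2 ✗ → not eligible.
Pet Insurance — status temporary ✗ (requires part-time) → not eligible.
Floating Holidays — service 460 days ≥ 9 months (≈270 days) ✓; 40 hrs/wk ≥ 20 ✓; dept Legal ✗ → not eligible.
Caregiver Leave — service 460 days < 5 years (≈1825 days) ✗ → not eligible.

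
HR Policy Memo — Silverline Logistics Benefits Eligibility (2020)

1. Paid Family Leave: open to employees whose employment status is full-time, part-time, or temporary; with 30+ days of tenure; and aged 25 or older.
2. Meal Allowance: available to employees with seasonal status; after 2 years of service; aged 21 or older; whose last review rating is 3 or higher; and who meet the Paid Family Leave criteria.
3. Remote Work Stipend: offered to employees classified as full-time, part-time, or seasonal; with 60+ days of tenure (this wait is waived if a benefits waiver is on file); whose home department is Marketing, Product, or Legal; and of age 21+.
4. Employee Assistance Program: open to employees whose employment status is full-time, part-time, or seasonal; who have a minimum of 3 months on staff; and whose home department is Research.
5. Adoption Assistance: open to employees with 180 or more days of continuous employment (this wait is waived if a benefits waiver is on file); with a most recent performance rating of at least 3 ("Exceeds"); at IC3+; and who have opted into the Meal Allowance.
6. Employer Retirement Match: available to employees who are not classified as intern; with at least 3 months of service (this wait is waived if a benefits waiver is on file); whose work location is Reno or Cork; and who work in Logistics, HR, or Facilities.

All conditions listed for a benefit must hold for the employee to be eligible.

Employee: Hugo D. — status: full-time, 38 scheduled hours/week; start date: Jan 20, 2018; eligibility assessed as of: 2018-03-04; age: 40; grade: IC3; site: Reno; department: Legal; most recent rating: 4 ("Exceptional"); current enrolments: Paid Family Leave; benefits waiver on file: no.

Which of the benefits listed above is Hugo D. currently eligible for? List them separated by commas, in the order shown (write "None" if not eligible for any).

Service from Jan 20, 2018 to 2018-03-04: 43 days.
Paid Family Leave — status full-time ✓; service 43 days ≥ 30 days ✓; age 40 ≥ 25 ✓ → eligible.
Meal Allowance — status full-time ✗ (requires seasonal) → not eligible.
Remote Work Stipend — status full-time ✓; no waiver, service 43 days < 60 days ✗ → not eligible.
Employee Assistance Program — status full-time ✓; service 43 days < 3 months (≈90 days) ✗ → not eligible.
Adoption Assistance — no waiver, service 43 days < 180 days ✗ → not eligible.
Employer Retirement Match — status full-time ✓ (not excluded); no waiver, service 43 days < 3 months (≈90 days) ✗ → not eligible.

Paid Family Leave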